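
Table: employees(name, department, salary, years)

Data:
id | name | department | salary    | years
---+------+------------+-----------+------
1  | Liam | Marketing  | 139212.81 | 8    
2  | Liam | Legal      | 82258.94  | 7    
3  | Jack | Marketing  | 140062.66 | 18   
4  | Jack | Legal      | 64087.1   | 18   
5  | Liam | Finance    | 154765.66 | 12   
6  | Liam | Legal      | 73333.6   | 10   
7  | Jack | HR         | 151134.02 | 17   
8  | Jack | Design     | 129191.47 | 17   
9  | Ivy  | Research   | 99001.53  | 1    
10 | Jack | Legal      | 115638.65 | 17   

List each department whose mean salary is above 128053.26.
SELECT department, AVG(salary)
FROM employees
GROUP BY department
HAVING AVG(salary) > 128053.26

Result:
  Design: avg=129191.47
  Finance: avg=154765.66
  HR: avg=151134.02
  Marketing: avg=139637.74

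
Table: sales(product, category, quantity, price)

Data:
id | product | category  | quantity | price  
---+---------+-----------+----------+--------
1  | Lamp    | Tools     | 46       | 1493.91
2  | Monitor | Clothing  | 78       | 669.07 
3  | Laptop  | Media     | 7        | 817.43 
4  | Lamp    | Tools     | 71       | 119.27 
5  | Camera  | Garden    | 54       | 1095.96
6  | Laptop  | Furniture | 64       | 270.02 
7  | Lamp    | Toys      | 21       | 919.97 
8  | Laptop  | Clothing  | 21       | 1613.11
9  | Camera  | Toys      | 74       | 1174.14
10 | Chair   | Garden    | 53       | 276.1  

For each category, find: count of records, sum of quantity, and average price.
SELECT category,
       COUNT(*) as cnt,
       SUM(quantity) as total_quantity,
       AVG(price) as avg_price
FROM sales
GROUP BY category

Result:
  Clothing: 2 records, 99 total quantity, 1141.09 avg price
  Furniture: 1 records, 64 total quantity, 270.02 avg price
  Garden: 2 records, 107 total quantity, 686.03 avg price
  Media: 1 records, 7 total quantity, 817.43 avg price
  Tools: 2 records, 117 total quantity, 806.59 avg price
  Toys: 2 records, 95 total quantity, 1047.06 avg price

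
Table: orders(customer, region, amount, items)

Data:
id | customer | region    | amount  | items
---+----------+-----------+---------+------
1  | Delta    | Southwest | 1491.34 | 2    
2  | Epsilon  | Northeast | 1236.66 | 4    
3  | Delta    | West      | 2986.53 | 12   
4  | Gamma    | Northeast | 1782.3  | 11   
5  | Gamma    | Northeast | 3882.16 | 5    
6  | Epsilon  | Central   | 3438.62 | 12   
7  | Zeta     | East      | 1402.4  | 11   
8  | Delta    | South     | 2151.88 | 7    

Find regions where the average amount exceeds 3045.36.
SELECT region, AVG(amount)
FROM orders
GROUP BY region
HAVING AVG(amount) > 3045.36

Result:
  Central: avg=3438.62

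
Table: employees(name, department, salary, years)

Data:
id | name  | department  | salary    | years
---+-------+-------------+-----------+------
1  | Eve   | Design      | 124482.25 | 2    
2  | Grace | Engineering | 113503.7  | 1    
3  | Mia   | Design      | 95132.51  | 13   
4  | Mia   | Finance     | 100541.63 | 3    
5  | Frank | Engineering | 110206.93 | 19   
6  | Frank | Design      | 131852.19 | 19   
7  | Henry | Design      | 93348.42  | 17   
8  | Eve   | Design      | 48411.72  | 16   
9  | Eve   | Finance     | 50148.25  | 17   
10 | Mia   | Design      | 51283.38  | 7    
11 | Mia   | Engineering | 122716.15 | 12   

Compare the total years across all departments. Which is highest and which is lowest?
SELECT department, SUM(years)
FROM employees
GROUP BY department
ORDER BY SUM(years)

All groups:
  Finance: 20
  Engineering: 32
  Design: 74

Highest: Design (74)
Lowest: Finance (20)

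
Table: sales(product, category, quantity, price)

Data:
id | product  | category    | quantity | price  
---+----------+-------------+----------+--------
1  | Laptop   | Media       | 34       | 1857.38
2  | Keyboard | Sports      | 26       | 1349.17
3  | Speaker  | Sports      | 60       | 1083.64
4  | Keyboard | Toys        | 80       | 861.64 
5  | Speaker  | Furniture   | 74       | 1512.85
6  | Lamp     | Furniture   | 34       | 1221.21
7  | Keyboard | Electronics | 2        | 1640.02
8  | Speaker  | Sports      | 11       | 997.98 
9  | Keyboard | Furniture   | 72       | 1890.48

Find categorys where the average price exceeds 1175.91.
SELECT category, AVG(price)
FROM sales
GROUP BY category
HAVING AVG(price) > 1175.91

Result:
  Electronics: avg=1640.02
  Furniture: avg=1541.51
  Media: avg=1857.38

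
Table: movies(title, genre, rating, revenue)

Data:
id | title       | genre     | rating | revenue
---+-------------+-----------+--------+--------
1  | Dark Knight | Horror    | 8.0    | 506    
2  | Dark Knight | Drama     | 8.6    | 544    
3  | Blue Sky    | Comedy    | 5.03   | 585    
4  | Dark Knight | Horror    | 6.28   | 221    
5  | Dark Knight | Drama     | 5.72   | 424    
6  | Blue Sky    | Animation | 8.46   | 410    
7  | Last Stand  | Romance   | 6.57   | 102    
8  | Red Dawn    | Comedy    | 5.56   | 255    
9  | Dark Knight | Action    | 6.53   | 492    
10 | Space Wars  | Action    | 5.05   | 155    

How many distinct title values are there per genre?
SELECT genre, COUNT(DISTINCT title)
FROM movies
GROUP BY genre

Result:
  Action: 2 distinct
  Animation: 1 distinct
  Comedy: 2 distinct
  Drama: 1 distinct
  Horror: 1 distinct
  Romance: 1 distinct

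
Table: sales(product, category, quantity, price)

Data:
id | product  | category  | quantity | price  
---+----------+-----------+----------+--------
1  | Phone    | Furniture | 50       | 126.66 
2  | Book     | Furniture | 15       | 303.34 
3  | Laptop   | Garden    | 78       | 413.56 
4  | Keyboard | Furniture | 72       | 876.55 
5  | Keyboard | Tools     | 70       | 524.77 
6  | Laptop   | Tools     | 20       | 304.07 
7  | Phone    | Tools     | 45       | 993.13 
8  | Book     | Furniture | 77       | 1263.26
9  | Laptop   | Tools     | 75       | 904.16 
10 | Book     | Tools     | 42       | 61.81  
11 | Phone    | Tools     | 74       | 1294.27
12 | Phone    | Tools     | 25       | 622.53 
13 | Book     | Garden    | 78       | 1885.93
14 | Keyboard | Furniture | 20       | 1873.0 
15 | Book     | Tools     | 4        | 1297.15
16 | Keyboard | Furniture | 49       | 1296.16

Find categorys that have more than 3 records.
SELECT category, COUNT(*) as cnt
FROM sales
GROUP BY category
HAVING COUNT(*) > 3

Result:
  Furniture: 6
  Tools: 8

Note: HAVING filters groups after aggregation, WHERE filters rows before.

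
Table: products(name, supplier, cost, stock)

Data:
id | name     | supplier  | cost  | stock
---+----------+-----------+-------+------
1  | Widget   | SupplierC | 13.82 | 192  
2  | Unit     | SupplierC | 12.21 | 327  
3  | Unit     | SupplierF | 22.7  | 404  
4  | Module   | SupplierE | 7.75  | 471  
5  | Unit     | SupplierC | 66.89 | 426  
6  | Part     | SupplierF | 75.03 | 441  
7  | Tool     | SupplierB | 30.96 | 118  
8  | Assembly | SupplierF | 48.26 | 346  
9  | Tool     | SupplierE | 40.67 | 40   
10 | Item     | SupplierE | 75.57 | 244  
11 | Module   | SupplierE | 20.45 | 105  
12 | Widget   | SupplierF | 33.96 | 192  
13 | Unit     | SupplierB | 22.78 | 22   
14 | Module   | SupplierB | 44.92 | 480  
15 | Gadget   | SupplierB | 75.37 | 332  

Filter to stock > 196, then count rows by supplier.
SELECT supplier, COUNT(*)
FROM products
WHERE stock > 196
GROUP BY supplier

Note: WHERE filters rows before grouping.

Result:
  SupplierB: 2
  SupplierC: 2
  SupplierE: 2
  SupplierF: 3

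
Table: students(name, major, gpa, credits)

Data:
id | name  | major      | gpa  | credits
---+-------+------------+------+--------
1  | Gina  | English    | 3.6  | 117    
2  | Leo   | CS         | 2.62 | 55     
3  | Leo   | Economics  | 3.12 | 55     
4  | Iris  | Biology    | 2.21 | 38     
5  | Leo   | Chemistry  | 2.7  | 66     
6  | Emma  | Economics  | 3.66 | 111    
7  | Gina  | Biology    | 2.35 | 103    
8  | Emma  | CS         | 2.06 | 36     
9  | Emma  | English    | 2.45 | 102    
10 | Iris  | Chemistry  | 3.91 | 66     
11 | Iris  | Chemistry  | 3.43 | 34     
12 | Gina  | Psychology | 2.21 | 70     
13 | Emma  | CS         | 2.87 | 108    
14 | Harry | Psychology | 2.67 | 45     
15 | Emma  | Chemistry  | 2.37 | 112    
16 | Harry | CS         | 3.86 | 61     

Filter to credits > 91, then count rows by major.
SELECT major, COUNT(*)
FROM students
WHERE credits > 91
GROUP BY major

Note: WHERE filters rows before grouping.

Result:
  Biology: 1
  CS: 1
  Chemistry: 1
  Economics: 1
  English: 2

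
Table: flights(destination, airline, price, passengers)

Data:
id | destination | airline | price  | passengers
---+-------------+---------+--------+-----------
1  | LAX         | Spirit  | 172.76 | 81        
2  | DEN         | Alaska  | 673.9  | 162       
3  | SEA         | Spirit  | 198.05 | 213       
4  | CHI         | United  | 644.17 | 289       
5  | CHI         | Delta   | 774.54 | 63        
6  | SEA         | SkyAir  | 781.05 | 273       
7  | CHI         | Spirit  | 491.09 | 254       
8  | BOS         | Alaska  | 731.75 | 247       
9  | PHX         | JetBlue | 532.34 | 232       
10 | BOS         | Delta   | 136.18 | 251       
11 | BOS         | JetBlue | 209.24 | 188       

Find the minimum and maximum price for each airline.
SELECT airline, MIN(price), MAX(price)
FROM flights
GROUP BY airline

Result:
  Alaska: min=673.90, max=731.75
  Delta: min=136.18, max=774.54
  JetBlue: min=209.24, max=532.34
  SkyAir: min=781.05, max=781.05
  Spirit: min=172.76, max=491.09
  United: min=644.17, max=644.17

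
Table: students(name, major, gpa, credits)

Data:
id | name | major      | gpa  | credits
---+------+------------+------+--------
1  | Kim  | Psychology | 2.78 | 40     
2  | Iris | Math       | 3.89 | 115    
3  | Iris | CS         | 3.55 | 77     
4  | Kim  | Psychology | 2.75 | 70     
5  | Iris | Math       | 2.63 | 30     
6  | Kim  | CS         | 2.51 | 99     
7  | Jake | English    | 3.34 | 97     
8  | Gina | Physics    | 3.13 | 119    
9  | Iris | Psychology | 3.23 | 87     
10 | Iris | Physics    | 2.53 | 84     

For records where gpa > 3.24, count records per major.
SELECT major, COUNT(*)
FROM students
WHERE gpa > 3.24
GROUP BY major

Note: WHERE filters rows before grouping.

Result:
  CS: 1
  English: 1
  Math: 1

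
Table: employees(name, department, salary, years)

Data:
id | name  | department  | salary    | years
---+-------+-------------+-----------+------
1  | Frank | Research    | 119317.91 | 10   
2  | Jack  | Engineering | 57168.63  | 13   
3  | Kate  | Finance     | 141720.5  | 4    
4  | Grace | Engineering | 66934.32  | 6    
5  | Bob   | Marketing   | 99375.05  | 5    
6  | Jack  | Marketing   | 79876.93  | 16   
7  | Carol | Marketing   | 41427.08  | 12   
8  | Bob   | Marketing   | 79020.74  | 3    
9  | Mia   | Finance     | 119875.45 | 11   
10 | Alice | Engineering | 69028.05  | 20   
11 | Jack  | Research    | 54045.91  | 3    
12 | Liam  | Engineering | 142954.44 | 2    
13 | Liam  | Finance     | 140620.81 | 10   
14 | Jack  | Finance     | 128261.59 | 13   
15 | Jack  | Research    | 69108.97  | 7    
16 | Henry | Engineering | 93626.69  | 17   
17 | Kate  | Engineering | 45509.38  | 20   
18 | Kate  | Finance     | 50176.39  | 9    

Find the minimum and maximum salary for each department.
SELECT department, MIN(salary), MAX(salary)
FROM employees
GROUP BY department

Result:
  Engineering: min=45509.38, max=142954.44
  Finance: min=50176.39, max=141720.50
  Marketing: min=41427.08, max=99375.05
  Research: min=54045.91, max=119317.91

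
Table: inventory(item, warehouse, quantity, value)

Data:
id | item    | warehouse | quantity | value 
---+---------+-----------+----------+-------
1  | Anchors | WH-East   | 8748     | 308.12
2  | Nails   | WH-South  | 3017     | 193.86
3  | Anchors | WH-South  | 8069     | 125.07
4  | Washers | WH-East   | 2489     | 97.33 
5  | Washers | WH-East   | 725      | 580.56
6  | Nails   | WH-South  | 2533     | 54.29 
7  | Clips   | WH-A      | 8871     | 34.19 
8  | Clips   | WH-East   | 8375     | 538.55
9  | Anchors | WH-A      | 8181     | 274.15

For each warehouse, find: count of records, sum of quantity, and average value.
SELECT warehouse,
       COUNT(*) as cnt,
       SUM(quantity) as total_quantity,
       AVG(value) as avg_value
FROM inventory
GROUP BY warehouse

Result:
  WH-A: 2 records, 17052 total quantity, 154.17 avg value
  WH-East: 4 records, 20337 total quantity, 381.14 avg value
  WH-South: 3 records, 13619 total quantity, 124.41 avg value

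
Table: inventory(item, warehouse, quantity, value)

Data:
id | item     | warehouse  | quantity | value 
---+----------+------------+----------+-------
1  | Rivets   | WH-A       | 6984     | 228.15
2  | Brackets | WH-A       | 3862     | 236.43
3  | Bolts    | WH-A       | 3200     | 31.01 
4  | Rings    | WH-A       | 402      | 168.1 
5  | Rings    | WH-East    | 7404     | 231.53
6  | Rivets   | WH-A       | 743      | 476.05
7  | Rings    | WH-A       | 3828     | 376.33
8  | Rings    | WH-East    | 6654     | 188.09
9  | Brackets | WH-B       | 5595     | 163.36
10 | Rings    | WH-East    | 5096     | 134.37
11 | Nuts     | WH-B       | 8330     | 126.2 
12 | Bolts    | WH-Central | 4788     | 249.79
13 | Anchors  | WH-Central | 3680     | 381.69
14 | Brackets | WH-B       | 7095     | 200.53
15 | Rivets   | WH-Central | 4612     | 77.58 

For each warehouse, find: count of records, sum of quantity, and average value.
SELECT warehouse,
       COUNT(*) as cnt,
       SUM(quantity) as total_quantity,
       AVG(value) as avg_value
FROM inventory
GROUP BY warehouse

Result:
  WH-A: 6 records, 19019 total quantity, 252.68 avg value
  WH-B: 3 records, 21020 total quantity, 163.36 avg value
  WH-Central: 3 records, 13080 total quantity, 236.35 avg value
  WH-East: 3 records, 19154 total quantity, 184.66 avg value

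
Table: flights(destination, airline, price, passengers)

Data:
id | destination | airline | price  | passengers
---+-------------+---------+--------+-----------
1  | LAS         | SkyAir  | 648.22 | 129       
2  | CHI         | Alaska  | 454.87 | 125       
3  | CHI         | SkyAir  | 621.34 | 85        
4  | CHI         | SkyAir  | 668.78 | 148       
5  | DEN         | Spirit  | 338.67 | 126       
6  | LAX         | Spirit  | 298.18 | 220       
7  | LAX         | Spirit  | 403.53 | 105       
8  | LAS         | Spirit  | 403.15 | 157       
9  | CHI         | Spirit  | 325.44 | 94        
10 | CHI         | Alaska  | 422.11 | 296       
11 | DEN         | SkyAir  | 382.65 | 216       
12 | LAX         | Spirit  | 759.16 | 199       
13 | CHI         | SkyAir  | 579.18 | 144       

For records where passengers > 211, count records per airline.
SELECT airline, COUNT(*)
FROM flights
WHERE passengers > 211
GROUP BY airline

Note: WHERE filters rows before grouping.

Result:
  Alaska: 1
  SkyAir: 1
  Spirit: 1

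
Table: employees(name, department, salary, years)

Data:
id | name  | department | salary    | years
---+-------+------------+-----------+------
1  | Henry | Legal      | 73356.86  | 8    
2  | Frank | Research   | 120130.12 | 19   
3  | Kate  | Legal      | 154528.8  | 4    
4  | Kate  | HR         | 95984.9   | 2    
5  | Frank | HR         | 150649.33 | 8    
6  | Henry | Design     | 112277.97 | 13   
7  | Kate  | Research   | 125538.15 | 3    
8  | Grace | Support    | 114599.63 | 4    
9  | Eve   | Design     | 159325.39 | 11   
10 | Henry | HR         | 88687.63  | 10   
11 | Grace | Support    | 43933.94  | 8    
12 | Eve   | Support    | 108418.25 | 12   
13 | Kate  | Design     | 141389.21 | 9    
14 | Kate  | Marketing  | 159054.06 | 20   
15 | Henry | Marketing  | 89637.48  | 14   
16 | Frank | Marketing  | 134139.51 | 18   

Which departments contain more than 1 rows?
SELECT department, COUNT(*) as cnt
FROM employees
GROUP BY department
HAVING COUNT(*) > 1

Result:
  Design: 3
  HR: 3
  Legal: 2
  Marketing: 3
  Research: 2
  Support: 3

Note: HAVING filters groups after aggregation, WHERE filters rows before.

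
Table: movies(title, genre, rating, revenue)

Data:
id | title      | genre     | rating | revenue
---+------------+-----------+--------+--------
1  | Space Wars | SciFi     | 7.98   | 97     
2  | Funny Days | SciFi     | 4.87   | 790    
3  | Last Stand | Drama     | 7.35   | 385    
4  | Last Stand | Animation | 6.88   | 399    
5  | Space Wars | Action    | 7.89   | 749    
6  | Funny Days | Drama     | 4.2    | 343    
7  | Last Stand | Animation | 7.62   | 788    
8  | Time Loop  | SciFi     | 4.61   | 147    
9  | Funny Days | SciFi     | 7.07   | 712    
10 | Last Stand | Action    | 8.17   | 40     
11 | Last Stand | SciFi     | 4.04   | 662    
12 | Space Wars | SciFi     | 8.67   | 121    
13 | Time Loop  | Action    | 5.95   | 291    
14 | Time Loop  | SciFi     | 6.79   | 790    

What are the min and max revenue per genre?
SELECT genre, MIN(revenue), MAX(revenue)
FROM movies
GROUP BY genre

Result:
  Action: min=40, max=749
  Animation: min=399, max=788
  Drama: min=343, max=385
  SciFi: min=97, max=790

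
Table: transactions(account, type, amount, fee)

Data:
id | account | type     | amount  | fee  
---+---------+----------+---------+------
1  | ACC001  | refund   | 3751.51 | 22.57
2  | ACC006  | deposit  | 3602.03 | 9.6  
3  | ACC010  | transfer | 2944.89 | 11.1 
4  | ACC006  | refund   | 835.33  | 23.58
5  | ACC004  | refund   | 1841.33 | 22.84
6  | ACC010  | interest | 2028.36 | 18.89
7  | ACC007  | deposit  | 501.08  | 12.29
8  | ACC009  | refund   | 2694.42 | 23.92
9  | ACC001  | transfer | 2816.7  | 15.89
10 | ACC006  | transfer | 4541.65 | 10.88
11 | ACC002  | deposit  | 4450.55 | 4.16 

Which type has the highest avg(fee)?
SELECT type, AVG(fee) as val
FROM transactions
GROUP BY type
ORDER BY val DESC
LIMIT 1

Result: refund with avg(fee) = 23.23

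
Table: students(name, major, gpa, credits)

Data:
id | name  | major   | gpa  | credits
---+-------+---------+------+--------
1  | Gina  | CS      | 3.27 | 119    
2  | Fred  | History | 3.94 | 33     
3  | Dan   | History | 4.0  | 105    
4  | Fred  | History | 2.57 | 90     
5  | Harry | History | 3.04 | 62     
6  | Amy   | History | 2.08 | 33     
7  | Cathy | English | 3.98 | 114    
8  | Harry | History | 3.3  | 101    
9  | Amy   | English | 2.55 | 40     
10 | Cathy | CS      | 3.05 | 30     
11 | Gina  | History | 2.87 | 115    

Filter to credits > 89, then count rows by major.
SELECT major, COUNT(*)
FROM students
WHERE credits > 89
GROUP BY major

Note: WHERE filters rows before grouping.

Result:
  CS: 1
  English: 1
  History: 4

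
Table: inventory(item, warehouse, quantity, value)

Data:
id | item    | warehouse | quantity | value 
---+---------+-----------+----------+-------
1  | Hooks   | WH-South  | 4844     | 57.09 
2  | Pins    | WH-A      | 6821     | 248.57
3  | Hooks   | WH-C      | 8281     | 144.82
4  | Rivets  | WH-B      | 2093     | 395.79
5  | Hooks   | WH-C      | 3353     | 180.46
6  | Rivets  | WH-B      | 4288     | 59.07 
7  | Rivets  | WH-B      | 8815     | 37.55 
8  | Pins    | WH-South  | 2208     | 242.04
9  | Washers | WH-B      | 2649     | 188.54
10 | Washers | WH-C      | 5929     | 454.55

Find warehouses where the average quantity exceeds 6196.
SELECT warehouse, AVG(quantity)
FROM inventory
GROUP BY warehouse
HAVING AVG(quantity) > 6196

Result:
  WH-A: avg=6821.00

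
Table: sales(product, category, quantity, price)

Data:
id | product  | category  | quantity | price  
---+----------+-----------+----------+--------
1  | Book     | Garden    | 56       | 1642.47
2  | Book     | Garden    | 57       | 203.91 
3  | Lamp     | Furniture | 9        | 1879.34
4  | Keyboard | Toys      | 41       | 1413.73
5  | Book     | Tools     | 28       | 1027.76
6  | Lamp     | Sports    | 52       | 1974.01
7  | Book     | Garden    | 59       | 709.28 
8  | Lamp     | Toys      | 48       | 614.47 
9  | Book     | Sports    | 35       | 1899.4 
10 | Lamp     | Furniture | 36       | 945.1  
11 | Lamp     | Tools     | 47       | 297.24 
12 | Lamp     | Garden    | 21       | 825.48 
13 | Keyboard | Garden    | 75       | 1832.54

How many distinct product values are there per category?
SELECT category, COUNT(DISTINCT product)
FROM sales
GROUP BY category

Result:
  Furniture: 1 distinct
  Garden: 3 distinct
  Sports: 2 distinct
  Tools: 2 distinct
  Toys: 2 distinct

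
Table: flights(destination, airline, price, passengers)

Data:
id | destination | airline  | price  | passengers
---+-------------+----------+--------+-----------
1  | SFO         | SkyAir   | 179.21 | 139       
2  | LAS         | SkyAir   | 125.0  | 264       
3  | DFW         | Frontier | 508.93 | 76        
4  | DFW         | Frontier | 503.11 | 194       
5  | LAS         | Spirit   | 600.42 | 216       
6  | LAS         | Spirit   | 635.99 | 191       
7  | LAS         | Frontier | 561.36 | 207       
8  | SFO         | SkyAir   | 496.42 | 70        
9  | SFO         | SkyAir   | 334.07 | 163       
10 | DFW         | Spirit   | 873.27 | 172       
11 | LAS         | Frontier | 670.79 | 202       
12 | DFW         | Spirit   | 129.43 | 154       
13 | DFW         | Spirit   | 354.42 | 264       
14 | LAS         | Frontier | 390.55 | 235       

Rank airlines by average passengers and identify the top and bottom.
SELECT airline, AVG(passengers)
FROM flights
GROUP BY airline
ORDER BY AVG(passengers)

All groups:
  SkyAir: 159.00
  Frontier: 182.80
  Spirit: 199.40

Highest: Spirit (199.40)
Lowest: SkyAir (159.00)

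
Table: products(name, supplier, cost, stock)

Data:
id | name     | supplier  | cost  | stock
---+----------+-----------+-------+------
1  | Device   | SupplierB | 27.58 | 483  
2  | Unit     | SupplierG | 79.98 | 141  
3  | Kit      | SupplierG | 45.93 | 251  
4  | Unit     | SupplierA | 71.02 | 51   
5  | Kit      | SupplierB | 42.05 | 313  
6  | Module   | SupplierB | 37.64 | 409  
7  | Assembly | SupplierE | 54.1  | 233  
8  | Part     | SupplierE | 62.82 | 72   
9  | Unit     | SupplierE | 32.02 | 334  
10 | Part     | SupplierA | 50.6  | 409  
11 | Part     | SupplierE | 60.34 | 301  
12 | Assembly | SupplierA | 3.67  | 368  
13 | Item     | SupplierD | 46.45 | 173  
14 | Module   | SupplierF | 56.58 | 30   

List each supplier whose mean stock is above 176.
SELECT supplier, AVG(stock)
FROM products
GROUP BY supplier
HAVING AVG(stock) > 176

Result:
  SupplierA: avg=276.00
  SupplierB: avg=401.67
  SupplierE: avg=235.00
  SupplierG: avg=196.00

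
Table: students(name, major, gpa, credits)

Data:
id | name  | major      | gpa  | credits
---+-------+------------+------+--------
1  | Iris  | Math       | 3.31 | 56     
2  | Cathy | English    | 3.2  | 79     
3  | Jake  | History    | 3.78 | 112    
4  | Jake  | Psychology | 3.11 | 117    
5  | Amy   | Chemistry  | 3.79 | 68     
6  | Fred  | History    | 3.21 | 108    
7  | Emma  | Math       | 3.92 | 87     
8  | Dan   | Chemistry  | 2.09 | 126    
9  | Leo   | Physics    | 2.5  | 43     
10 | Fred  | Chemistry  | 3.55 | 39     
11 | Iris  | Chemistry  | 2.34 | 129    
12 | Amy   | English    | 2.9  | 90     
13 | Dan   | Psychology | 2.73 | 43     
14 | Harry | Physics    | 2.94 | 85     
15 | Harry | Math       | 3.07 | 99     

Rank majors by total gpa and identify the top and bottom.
SELECT major, SUM(gpa)
FROM students
GROUP BY major
ORDER BY SUM(gpa)

All groups:
  Physics: 5.44
  Psychology: 5.84
  English: 6.10
  History: 6.99
  Math: 10.30
  Chemistry: 11.77

Highest: Chemistry (11.77)
Lowest: Physics (5.44)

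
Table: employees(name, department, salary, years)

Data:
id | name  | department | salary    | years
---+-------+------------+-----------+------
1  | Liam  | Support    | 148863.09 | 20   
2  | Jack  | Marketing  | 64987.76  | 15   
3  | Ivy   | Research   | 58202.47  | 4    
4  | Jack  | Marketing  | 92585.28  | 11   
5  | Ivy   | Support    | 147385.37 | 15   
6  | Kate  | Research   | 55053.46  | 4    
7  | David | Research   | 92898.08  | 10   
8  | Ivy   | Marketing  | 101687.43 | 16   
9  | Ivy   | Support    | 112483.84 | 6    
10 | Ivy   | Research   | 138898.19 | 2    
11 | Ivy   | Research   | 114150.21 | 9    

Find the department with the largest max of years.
SELECT department, MAX(years) as val
FROM employees
GROUP BY department
ORDER BY val DESC
LIMIT 1

Result: Support with max(years) = 20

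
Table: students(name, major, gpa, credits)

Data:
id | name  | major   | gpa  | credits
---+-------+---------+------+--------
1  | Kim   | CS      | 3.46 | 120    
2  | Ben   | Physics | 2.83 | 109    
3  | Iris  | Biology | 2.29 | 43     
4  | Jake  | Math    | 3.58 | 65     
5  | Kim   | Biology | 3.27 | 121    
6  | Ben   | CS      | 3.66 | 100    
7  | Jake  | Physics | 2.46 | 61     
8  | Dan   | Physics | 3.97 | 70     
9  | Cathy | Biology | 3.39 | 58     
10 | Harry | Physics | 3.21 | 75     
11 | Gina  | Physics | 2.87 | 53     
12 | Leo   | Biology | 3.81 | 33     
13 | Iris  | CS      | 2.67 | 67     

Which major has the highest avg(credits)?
SELECT major, AVG(credits) as val
FROM students
GROUP BY major
ORDER BY val DESC
LIMIT 1

Result: CS with avg(credits) = 95.67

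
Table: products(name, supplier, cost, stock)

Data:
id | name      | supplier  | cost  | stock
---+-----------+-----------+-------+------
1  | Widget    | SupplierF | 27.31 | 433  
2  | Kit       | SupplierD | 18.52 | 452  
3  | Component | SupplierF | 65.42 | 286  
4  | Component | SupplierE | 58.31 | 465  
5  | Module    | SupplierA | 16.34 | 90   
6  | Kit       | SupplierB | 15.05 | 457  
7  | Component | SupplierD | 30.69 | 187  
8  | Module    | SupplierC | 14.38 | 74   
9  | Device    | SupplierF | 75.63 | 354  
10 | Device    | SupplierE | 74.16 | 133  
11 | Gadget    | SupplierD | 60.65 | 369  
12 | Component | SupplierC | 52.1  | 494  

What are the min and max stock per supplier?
SELECT supplier, MIN(stock), MAX(stock)
FROM products
GROUP BY supplier

Result:
  SupplierA: min=90, max=90
  SupplierB: min=457, max=457
  SupplierC: min=74, max=494
  SupplierD: min=187, max=452
  SupplierE: min=133, max=465
  SupplierF: min=286, max=433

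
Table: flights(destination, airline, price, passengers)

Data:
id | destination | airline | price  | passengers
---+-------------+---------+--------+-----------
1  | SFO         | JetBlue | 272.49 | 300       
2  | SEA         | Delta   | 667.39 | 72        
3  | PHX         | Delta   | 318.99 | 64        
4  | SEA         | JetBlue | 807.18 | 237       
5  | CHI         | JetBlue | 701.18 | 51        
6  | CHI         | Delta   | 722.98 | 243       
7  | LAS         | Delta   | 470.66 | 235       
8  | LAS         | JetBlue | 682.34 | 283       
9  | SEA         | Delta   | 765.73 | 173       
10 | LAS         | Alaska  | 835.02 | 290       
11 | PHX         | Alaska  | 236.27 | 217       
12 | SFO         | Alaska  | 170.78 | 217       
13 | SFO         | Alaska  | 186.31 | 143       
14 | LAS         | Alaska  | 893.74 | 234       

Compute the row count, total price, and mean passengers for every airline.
SELECT airline,
       COUNT(*) as cnt,
       SUM(price) as total_price,
       AVG(passengers) as avg_passengers
FROM flights
GROUP BY airline

Result:
  Alaska: 5 records, 2322.12 total price, 220.20 avg passengers
  Delta: 5 records, 2945.75 total price, 157.40 avg passengers
  JetBlue: 4 records, 2463.19 total price, 217.75 avg passengers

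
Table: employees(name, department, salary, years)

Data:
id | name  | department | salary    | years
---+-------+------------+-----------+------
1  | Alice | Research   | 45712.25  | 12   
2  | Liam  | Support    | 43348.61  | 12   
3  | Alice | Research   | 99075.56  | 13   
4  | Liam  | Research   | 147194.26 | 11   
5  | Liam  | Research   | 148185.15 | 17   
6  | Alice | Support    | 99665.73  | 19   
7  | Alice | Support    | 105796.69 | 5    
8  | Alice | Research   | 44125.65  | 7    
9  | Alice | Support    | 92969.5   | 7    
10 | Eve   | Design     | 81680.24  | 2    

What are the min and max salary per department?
SELECT department, MIN(salary), MAX(salary)
FROM employees
GROUP BY department

Result:
  Design: min=81680.24, max=81680.24
  Research: min=44125.65, max=148185.15
  Support: min=43348.61, max=105796.69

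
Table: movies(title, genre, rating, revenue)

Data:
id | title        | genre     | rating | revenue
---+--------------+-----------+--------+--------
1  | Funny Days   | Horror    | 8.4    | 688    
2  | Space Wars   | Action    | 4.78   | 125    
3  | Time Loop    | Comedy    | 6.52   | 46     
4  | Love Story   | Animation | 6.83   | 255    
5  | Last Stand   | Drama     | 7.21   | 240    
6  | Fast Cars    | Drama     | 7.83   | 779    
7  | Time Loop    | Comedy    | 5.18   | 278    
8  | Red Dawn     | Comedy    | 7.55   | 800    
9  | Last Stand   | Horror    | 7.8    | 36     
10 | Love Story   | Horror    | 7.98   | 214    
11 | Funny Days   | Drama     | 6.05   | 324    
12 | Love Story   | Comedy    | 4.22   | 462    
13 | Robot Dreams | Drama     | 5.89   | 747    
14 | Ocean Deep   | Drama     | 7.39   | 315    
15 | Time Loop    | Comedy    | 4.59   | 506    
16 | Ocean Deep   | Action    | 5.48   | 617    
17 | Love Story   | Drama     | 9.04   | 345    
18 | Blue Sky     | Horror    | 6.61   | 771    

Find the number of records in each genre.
SELECT genre, COUNT(*) as count
FROM movies
GROUP BY genre

Result:
  Action: 2
  Animation: 1
  Comedy: 5
  Drama: 6
  Horror: 4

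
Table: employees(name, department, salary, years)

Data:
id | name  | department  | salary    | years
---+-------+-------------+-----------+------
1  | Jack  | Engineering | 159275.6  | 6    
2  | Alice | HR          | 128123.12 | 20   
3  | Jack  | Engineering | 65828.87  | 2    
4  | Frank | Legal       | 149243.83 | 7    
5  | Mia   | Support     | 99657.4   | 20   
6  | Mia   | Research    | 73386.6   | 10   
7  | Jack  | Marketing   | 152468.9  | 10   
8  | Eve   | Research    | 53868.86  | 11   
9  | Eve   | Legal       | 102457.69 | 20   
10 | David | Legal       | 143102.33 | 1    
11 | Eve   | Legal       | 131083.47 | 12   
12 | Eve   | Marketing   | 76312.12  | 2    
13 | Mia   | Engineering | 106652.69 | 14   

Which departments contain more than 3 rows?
SELECT department, COUNT(*) as cnt
FROM employees
GROUP BY department
HAVING COUNT(*) > 3

Result:
  Legal: 4

Note: HAVING filters groups after aggregation, WHERE filters rows before.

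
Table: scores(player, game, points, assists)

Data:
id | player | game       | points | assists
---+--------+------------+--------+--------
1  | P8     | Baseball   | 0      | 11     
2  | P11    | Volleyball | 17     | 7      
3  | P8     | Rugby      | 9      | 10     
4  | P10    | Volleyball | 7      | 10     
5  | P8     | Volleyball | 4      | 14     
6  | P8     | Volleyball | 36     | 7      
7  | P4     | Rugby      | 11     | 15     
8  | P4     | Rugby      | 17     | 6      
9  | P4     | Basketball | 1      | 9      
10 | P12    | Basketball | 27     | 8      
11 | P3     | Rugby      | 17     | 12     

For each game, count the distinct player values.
SELECT game, COUNT(DISTINCT player)
FROM scores
GROUP BY game

Result:
  Baseball: 1 distinct
  Basketball: 2 distinct
  Rugby: 3 distinct
  Volleyball: 3 distinct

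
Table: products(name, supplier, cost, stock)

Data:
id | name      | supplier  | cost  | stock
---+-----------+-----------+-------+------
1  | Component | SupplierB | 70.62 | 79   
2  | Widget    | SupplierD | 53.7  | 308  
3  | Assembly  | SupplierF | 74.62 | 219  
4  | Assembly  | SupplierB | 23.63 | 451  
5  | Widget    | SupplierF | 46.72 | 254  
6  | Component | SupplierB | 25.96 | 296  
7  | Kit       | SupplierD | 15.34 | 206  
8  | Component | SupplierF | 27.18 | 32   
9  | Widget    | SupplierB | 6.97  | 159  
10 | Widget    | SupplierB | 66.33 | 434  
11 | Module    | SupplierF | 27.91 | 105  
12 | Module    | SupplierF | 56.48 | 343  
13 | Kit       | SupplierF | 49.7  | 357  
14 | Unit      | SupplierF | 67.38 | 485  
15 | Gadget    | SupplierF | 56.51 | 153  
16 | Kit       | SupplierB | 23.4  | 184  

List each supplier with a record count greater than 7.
SELECT supplier, COUNT(*) as cnt
FROM products
GROUP BY supplier
HAVING COUNT(*) > 7

Result:
  SupplierF: 8

Note: HAVING filters groups after aggregation, WHERE filters rows before.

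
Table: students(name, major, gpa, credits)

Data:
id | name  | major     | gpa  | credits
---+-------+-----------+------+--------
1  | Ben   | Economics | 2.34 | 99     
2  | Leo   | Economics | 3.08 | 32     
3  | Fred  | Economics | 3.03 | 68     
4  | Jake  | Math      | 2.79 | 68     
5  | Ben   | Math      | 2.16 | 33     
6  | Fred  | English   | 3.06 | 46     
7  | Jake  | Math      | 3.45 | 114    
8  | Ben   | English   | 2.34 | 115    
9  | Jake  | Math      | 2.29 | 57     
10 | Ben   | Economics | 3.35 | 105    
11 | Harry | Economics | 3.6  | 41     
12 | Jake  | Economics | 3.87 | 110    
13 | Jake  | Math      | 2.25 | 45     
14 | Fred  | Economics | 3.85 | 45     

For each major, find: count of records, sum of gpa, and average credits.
SELECT major,
       COUNT(*) as cnt,
       SUM(gpa) as total_gpa,
       AVG(credits) as avg_credits
FROM students
GROUP BY major

Result:
  Economics: 7 records, 23.12 total gpa, 71.43 avg credits
  English: 2 records, 5.40 total gpa, 80.50 avg credits
  Math: 5 records, 12.94 total gpa, 63.40 avg credits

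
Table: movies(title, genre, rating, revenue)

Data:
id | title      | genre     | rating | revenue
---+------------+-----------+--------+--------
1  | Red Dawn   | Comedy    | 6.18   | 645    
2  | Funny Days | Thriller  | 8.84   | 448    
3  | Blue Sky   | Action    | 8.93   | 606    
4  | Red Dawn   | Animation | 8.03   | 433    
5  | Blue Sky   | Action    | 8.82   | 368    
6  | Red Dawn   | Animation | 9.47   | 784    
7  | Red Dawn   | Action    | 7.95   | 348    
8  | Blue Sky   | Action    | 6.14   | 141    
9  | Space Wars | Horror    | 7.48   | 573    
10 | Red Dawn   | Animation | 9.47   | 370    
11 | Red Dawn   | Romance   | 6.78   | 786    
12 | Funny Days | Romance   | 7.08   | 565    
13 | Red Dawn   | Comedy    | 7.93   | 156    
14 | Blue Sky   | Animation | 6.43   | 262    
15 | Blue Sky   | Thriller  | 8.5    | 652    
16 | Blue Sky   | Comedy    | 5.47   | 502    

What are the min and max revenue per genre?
SELECT genre, MIN(revenue), MAX(revenue)
FROM movies
GROUP BY genre

Result:
  Action: min=141, max=606
  Animation: min=262, max=784
  Comedy: min=156, max=645
  Horror: min=573, max=573
  Romance: min=565, max=786
  Thriller: min=448, max=652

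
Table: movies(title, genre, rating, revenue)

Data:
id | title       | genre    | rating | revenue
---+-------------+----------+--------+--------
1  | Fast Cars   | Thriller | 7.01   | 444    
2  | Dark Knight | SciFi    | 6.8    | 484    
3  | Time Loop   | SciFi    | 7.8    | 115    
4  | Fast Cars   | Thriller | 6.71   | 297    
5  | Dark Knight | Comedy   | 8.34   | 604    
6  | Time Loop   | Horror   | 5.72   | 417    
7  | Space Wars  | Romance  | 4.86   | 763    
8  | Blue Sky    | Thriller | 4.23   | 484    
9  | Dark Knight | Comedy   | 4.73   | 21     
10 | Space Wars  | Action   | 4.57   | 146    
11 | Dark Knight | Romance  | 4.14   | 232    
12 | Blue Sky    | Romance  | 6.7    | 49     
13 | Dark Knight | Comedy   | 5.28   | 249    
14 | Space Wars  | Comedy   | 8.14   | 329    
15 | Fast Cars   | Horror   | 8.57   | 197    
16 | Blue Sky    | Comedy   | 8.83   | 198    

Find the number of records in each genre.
SELECT genre, COUNT(*) as count
FROM movies
GROUP BY genre

Result:
  Action: 1
  Comedy: 5
  Horror: 2
  Romance: 3
  SciFi: 2
  Thriller: 3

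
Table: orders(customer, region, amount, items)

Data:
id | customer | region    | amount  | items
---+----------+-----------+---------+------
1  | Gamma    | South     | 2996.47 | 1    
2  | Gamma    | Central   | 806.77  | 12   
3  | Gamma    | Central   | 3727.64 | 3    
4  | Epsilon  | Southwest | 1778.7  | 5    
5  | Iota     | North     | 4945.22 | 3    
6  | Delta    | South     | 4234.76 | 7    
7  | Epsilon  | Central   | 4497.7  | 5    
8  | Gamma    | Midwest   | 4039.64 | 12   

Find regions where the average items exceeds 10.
SELECT region, AVG(items)
FROM orders
GROUP BY region
HAVING AVG(items) > 10

Result:
  Midwest: avg=12.00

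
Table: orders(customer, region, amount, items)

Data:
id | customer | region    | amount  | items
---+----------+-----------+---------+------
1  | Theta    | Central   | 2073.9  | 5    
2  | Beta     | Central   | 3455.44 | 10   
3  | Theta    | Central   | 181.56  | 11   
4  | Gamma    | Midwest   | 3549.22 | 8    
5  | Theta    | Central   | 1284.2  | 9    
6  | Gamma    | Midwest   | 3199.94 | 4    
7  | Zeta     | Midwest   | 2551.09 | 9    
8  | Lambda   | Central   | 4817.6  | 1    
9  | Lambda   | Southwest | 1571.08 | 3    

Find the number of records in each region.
SELECT region, COUNT(*) as count
FROM orders
GROUP BY region

Result:
  Central: 5
  Midwest: 3
  Southwest: 1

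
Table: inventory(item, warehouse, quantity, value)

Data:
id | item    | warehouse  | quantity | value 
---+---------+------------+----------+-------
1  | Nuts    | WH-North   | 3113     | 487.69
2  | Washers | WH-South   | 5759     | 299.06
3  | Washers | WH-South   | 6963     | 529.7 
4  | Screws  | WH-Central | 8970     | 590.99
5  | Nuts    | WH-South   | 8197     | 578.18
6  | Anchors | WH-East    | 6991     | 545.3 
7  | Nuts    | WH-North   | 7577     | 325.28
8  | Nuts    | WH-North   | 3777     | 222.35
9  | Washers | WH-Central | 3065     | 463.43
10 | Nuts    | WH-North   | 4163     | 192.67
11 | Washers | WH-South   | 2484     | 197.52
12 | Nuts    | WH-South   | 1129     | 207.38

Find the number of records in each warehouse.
SELECT warehouse, COUNT(*) as count
FROM inventory
GROUP BY warehouse

Result:
  WH-Central: 2
  WH-East: 1
  WH-North: 4
  WH-South: 5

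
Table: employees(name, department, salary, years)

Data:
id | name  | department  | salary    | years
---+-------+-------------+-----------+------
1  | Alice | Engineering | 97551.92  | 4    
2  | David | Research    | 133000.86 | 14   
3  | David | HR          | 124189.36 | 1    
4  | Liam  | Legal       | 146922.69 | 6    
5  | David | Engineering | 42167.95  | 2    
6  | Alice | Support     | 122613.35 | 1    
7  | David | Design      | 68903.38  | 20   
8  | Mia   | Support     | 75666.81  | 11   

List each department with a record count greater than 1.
SELECT department, COUNT(*) as cnt
FROM employees
GROUP BY department
HAVING COUNT(*) > 1

Result:
  Engineering: 2
  Support: 2

Note: HAVING filters groups after aggregation, WHERE filters rows before.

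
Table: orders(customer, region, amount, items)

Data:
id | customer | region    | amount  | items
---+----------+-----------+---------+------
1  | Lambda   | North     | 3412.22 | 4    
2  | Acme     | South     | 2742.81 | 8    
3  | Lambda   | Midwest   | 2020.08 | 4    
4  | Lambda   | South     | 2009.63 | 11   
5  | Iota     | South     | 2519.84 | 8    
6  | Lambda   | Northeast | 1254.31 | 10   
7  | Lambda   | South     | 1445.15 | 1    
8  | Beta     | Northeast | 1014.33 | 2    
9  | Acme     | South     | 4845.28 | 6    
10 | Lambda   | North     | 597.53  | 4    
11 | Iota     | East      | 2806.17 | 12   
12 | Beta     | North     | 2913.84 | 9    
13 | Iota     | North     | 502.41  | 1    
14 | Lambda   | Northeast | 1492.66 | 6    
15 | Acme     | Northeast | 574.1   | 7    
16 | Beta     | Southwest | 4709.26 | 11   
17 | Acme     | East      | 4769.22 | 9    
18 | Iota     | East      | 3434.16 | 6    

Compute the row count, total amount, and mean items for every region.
SELECT region,
       COUNT(*) as cnt,
       SUM(amount) as total_amount,
       AVG(items) as avg_items
FROM orders
GROUP BY region

Result:
  East: 3 records, 11009.55 total amount, 9.00 avg items
  Midwest: 1 records, 2020.08 total amount, 4.00 avg items
  North: 4 records, 7426.00 total amount, 4.50 avg items
  Northeast: 4 records, 4335.40 total amount, 6.25 avg items
  South: 5 records, 13562.71 total amount, 6.80 avg items
  Southwest: 1 records, 4709.26 total amount, 11.00 avg items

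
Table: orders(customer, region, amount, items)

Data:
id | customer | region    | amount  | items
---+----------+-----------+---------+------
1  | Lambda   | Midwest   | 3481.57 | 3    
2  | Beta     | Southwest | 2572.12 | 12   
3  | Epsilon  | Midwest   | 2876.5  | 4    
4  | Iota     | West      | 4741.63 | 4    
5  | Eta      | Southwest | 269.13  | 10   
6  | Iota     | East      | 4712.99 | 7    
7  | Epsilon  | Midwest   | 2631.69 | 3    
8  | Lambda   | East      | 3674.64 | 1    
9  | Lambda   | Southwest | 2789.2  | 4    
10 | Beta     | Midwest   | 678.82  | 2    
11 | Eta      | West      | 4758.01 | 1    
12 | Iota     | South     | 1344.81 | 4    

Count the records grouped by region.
SELECT region, COUNT(*) as count
FROM orders
GROUP BY region

Result:
  East: 2
  Midwest: 4
  South: 1
  Southwest: 3
  West: 2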